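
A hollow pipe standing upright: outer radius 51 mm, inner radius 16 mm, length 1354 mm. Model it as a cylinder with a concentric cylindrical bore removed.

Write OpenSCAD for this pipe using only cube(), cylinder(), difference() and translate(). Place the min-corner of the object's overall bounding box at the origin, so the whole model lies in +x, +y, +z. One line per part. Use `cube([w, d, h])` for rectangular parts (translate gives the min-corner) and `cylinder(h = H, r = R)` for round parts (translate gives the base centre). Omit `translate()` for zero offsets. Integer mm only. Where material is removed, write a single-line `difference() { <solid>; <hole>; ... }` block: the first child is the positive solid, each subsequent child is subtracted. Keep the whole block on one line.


difference() { translate([51, 51, 0]) cylinder(h = 1354, r = 51); translate([51, 51, 0]) cylinder(h = 1354, r = 16); }


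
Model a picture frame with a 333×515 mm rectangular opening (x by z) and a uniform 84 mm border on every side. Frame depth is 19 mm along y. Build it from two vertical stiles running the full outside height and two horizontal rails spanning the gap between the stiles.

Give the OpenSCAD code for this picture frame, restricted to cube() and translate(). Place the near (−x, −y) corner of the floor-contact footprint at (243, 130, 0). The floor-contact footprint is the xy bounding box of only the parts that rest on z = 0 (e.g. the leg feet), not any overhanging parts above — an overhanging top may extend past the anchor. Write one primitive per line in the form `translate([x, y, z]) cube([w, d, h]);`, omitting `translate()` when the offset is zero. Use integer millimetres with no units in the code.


translate([243, 130, 0]) cube([84, 19, 683]);
translate([660, 130, 0]) cube([84, 19, 683]);
translate([327, 130, 0]) cube([333, 19, 84]);
translate([327, 130, 599]) cube([333, 19, 84]);


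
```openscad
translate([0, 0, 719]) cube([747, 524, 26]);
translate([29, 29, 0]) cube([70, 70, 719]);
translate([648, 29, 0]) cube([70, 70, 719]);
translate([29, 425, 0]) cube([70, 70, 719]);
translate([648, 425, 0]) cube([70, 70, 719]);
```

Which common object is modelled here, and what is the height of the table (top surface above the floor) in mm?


A table. The table height is 745 mm.

A 747×524×26 slab sits at z = 719 on four 70 mm square posts — a table. The top surface is at 719 + 26 = 745 mm.


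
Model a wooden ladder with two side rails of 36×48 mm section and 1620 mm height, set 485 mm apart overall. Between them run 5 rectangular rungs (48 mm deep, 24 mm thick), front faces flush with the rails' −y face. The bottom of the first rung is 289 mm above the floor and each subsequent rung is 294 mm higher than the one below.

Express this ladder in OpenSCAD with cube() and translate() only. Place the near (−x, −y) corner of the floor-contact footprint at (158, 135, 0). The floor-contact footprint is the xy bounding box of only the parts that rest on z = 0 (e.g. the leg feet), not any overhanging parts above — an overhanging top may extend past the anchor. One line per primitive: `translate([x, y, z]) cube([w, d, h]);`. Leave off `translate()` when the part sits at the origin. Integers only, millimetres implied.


// rung span = 485 - 2*36 = 413
// rung[k] z = 289 + k*294
translate([158, 135, 0]) cube([36, 48, 1620]);
translate([607, 135, 0]) cube([36, 48, 1620]);
translate([194, 135, 289]) cube([413, 48, 24]);
translate([194, 135, 583]) cube([413, 48, 24]);
translate([194, 135, 877]) cube([413, 48, 24]);
translate([194, 135, 1171]) cube([413, 48, 24]);
translate([194, 135, 1465]) cube([413, 48, 24]);


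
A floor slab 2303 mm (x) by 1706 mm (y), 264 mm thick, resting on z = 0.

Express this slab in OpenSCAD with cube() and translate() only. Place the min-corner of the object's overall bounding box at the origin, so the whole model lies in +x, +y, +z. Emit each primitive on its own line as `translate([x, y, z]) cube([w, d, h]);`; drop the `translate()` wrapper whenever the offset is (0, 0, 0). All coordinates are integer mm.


cube([2303, 1706, 264]);


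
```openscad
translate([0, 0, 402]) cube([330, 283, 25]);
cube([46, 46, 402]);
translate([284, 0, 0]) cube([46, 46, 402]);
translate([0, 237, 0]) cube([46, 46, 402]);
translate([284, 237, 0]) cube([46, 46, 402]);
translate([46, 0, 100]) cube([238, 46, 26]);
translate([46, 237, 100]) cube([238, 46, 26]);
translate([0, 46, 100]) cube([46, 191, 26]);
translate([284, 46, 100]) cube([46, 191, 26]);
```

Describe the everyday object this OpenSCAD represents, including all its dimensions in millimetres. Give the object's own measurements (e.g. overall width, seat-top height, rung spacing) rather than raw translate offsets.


A simple wooden stool: a rectangular seat 330 mm (x) by 283 mm (y), 25 mm thick, top face at z = 427 mm, on four square legs, each 46×46 mm in cross-section. The legs rest on z = 0, each flush with a corner of the seat. Four stretchers, 46 mm wide and 26 mm tall, connect adjacent legs with their undersides at z = 100 mm, each running between the inner faces of the legs it joins and aligned with the legs' outer faces on the other axis.


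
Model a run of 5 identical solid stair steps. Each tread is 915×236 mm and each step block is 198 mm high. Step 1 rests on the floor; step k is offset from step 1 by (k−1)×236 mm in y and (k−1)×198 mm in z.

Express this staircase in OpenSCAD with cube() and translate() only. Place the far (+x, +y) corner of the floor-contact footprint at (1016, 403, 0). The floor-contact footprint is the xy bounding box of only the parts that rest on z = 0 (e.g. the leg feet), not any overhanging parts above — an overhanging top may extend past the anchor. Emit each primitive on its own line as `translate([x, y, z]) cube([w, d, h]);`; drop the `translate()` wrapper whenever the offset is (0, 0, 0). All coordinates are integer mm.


translate([101, 167, 0]) cube([915, 236, 198]);
translate([101, 403, 198]) cube([915, 236, 198]);
translate([101, 639, 396]) cube([915, 236, 198]);
translate([101, 875, 594]) cube([915, 236, 198]);
translate([101, 1111, 792]) cube([915, 236, 198]);


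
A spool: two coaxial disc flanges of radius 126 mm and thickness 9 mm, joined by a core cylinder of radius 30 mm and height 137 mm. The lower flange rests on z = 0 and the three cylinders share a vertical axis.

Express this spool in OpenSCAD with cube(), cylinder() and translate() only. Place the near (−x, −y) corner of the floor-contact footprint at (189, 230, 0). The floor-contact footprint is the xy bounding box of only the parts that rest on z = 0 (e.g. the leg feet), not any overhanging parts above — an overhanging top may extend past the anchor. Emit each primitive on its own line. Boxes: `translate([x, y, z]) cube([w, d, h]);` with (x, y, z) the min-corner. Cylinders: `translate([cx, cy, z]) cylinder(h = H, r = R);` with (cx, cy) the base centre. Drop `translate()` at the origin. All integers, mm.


translate([315, 356, 0]) cylinder(h = 9, r = 126);
translate([315, 356, 9]) cylinder(h = 137, r = 30);
translate([315, 356, 146]) cylinder(h = 9, r = 126);


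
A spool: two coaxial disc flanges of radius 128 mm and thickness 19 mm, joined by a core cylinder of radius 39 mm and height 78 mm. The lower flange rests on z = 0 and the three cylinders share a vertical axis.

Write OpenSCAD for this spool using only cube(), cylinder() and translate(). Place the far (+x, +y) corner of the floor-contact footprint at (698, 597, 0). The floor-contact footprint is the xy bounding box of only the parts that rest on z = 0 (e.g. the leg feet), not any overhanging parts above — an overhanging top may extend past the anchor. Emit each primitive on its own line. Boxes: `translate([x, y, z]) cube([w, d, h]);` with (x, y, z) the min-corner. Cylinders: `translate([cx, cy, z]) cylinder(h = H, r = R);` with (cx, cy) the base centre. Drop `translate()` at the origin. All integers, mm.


translate([570, 469, 0]) cylinder(h = 19, r = 128);
translate([570, 469, 19]) cylinder(h = 78, r = 39);
translate([570, 469, 97]) cylinder(h = 19, r = 128);


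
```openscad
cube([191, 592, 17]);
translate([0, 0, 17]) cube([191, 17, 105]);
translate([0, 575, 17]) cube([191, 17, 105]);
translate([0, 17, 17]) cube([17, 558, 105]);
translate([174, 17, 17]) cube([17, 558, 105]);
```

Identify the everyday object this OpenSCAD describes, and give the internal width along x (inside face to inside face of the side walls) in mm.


An open box. The internal width is 157 mm.

A 191×592 base slab with four walls standing on it — an open box. The base is 191 mm wide and the walls are 17 mm thick, so the internal width is 191 − 2 × 17 = 157 mm.


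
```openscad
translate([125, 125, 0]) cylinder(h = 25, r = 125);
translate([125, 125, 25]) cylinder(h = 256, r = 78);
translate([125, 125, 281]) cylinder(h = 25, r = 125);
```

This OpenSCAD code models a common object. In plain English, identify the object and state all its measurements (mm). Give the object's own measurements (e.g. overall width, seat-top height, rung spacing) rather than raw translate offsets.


A spool: two coaxial disc flanges of radius 125 mm and thickness 25 mm, joined by a core cylinder of radius 78 mm and height 256 mm. The lower flange rests on z = 0 and the three cylinders share a vertical axis.


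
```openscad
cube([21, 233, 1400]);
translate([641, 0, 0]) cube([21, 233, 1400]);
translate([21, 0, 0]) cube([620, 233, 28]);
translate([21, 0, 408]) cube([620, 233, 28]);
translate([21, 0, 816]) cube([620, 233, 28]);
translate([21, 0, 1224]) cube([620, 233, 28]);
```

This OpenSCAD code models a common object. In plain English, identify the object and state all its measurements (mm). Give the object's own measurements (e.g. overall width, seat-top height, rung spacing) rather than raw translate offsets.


An open bookshelf. Two side panels, each 21 mm thick, 233 mm deep and 1400 mm tall, stand 662 mm apart (outside-to-outside). Between them sit 4 shelves, each 28 mm thick and 233 mm deep, spanning the full gap between the sides. The bottom shelf rests on the floor (its underside at z = 0) and the clear gap between one shelf's top and the next shelf's underside is 380 mm.


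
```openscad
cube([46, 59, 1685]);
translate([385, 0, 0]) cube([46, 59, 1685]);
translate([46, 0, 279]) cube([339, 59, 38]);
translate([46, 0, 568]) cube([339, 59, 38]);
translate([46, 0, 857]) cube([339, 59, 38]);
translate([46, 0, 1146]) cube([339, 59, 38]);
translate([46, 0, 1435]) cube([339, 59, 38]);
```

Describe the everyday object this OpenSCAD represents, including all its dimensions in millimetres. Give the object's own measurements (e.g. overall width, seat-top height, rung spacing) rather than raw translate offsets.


A straight ladder. Two 46×59 mm vertical rails, 1685 mm tall, stand 431 mm apart (outside-to-outside) with their front faces coplanar on the −y side. 5 rungs, each 59 mm deep and 38 mm tall, span between the inner faces of the rails, front faces flush with the rails. The lowest rung's underside is at z = 279 mm and rungs are spaced 289 mm apart (underside to underside).


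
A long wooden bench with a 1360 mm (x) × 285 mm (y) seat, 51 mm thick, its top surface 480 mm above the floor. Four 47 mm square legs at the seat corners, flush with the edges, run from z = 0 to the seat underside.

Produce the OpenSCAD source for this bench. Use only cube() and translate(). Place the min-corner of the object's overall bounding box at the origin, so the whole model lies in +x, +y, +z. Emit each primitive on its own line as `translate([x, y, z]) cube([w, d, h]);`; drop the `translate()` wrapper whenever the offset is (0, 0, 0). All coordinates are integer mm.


translate([0, 0, 429]) cube([1360, 285, 51]);
cube([47, 47, 429]);
translate([0, 238, 0]) cube([47, 47, 429]);
translate([1313, 0, 0]) cube([47, 47, 429]);
translate([1313, 238, 0]) cube([47, 47, 429]);


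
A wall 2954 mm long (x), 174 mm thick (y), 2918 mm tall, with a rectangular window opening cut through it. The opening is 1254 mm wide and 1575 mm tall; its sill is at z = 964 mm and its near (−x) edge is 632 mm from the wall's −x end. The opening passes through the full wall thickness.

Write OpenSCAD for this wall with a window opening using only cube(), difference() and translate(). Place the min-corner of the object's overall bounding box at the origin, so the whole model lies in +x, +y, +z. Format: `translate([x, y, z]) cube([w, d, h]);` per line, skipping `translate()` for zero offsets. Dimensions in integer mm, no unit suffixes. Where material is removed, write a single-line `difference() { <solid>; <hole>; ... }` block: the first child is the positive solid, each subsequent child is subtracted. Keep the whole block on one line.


difference() { cube([2954, 174, 2918]); translate([632, 0, 964]) cube([1254, 174, 1575]); }


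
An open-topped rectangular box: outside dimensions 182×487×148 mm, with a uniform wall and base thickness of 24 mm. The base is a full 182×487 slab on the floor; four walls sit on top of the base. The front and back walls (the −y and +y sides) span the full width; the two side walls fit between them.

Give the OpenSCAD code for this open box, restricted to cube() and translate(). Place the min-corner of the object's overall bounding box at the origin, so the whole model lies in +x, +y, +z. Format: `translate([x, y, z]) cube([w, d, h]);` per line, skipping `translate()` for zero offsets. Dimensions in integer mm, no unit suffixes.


cube([182, 487, 24]);
translate([0, 0, 24]) cube([182, 24, 124]);
translate([0, 463, 24]) cube([182, 24, 124]);
translate([0, 24, 24]) cube([24, 439, 124]);
translate([158, 24, 24]) cube([24, 439, 124]);


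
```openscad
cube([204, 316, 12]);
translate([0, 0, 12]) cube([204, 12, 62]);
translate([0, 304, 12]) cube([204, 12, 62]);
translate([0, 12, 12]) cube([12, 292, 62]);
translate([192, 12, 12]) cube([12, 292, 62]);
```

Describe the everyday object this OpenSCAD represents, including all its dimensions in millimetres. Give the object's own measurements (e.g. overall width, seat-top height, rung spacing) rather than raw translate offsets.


An open-topped rectangular box: outside dimensions 204×316×74 mm, with a uniform wall and base thickness of 12 mm. The base is a full 204×316 slab on the floor; four walls sit on top of the base. The front and back walls (the −y and +y sides) span the full width; the two side walls fit between them.


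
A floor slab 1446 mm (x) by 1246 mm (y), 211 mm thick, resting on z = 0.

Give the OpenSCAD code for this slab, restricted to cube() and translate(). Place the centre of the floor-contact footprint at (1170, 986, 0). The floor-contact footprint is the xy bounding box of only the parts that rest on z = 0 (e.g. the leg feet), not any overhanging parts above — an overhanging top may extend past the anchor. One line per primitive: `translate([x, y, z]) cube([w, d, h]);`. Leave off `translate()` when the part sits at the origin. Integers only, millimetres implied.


translate([447, 363, 0]) cube([1446, 1246, 211]);


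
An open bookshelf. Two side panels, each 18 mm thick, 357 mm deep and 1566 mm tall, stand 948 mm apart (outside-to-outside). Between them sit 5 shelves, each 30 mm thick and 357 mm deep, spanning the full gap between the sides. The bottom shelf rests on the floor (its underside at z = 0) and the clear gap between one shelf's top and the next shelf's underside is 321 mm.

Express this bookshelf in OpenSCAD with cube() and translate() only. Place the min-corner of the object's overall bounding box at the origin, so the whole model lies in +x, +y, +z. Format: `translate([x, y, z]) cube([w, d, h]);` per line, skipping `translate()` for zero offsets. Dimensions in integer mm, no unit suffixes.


cube([18, 357, 1566]);
translate([930, 0, 0]) cube([18, 357, 1566]);
translate([18, 0, 0]) cube([912, 357, 30]);
translate([18, 0, 351]) cube([912, 357, 30]);
translate([18, 0, 702]) cube([912, 357, 30]);
translate([18, 0, 1053]) cube([912, 357, 30]);
translate([18, 0, 1404]) cube([912, 357, 30]);


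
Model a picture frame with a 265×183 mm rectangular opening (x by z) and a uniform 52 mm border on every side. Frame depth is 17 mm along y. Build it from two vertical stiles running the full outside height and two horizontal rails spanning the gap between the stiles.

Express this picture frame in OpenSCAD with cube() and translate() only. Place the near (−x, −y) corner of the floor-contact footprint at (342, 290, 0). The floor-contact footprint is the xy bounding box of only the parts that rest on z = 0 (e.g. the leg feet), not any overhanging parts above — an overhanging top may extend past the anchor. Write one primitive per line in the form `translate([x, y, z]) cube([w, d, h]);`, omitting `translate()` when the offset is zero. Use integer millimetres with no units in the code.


translate([342, 290, 0]) cube([52, 17, 287]);
translate([659, 290, 0]) cube([52, 17, 287]);
translate([394, 290, 0]) cube([265, 17, 52]);
translate([394, 290, 235]) cube([265, 17, 52]);


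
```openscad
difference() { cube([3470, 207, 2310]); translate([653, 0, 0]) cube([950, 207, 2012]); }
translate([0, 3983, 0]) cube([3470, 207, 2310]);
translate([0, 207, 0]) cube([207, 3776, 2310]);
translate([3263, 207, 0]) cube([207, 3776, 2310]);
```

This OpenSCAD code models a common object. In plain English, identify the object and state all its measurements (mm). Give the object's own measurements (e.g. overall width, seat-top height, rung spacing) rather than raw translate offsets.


A single room: four walls, each 2310 mm tall and 207 mm thick, enclosing an outside footprint 3470×4190 mm (x × y), no floor or roof. The front and back walls (−y and +y sides) run the full x-width; the side walls fit between their inner faces. A door opening 950 mm wide and 2012 mm tall is cut through the front wall from the floor up, its −x edge 653 mm from the wall's −x end.


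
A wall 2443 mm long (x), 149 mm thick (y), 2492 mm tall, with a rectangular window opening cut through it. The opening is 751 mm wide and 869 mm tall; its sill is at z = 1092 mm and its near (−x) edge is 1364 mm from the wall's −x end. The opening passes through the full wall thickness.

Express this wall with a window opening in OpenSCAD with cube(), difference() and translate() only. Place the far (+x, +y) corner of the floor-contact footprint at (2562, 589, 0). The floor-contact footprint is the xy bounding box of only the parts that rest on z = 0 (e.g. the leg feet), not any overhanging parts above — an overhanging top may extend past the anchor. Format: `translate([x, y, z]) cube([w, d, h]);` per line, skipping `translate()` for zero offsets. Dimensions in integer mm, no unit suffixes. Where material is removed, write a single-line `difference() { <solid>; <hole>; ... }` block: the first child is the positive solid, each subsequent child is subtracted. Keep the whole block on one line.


difference() { translate([119, 440, 0]) cube([2443, 149, 2492]); translate([1483, 440, 1092]) cube([751, 149, 869]); }


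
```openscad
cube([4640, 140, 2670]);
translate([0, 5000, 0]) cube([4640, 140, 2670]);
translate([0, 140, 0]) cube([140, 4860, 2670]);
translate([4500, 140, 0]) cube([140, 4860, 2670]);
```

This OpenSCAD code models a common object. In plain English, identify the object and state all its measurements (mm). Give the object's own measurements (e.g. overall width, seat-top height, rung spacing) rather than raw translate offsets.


The wall frame of a small rectangular building: four walls, each 2670 mm tall and 140 mm thick, enclosing a footprint 4640 mm (x) by 5140 mm (y) outside-to-outside, with no floor or roof. The front and back walls (the −y and +y sides) span the full width; the two side walls fit between them.


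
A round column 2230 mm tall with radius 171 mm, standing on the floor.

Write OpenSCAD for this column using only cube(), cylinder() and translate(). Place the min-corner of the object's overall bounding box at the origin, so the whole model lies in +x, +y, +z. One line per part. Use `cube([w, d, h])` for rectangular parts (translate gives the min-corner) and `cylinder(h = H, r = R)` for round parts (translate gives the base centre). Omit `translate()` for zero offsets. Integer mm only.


translate([171, 171, 0]) cylinder(h = 2230, r = 171);


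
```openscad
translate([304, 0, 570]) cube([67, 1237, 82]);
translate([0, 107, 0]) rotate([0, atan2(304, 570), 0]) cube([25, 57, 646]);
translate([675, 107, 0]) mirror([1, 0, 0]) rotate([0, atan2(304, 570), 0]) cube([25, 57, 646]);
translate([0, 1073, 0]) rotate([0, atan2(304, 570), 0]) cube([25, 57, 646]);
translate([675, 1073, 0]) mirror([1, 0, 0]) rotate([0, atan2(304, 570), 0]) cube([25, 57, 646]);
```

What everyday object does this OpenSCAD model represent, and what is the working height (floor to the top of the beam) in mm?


A sawhorse. The overall height is 652 mm.

A beam across two mirrored pairs of raked legs — a sawhorse. The beam's underside is at z = 570 (matching the legs' vertical rise in atan2(304, 570)) and the beam is 82 mm tall, so its top is at 570 + 82 = 652 mm. The raked legs top out at the beam's underside, so that is the highest point.


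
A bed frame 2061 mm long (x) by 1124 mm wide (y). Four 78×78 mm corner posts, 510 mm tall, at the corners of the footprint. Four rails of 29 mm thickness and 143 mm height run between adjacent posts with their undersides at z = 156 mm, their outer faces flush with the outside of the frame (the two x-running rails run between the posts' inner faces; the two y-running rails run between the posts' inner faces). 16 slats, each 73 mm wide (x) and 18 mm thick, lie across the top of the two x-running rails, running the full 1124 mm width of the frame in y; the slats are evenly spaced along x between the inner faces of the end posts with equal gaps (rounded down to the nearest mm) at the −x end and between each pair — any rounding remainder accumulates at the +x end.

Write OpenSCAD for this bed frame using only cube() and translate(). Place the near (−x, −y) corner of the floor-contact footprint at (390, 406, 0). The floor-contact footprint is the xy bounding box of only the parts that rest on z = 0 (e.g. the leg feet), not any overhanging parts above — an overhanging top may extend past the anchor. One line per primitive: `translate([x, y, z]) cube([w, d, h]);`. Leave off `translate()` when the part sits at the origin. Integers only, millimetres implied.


translate([390, 406, 0]) cube([78, 78, 510]);
translate([390, 1452, 0]) cube([78, 78, 510]);
translate([2373, 406, 0]) cube([78, 78, 510]);
translate([2373, 1452, 0]) cube([78, 78, 510]);
translate([468, 406, 156]) cube([1905, 29, 143]);
translate([468, 1501, 156]) cube([1905, 29, 143]);
translate([390, 484, 156]) cube([29, 968, 143]);
translate([2422, 484, 156]) cube([29, 968, 143]);
translate([511, 406, 299]) cube([73, 1124, 18]);
translate([627, 406, 299]) cube([73, 1124, 18]);
translate([743, 406, 299]) cube([73, 1124, 18]);
translate([859, 406, 299]) cube([73, 1124, 18]);
translate([975, 406, 299]) cube([73, 1124, 18]);
translate([1091, 406, 299]) cube([73, 1124, 18]);
translate([1207, 406, 299]) cube([73, 1124, 18]);
translate([1323, 406, 299]) cube([73, 1124, 18]);
translate([1439, 406, 299]) cube([73, 1124, 18]);
translate([1555, 406, 299]) cube([73, 1124, 18]);
translate([1671, 406, 299]) cube([73, 1124, 18]);
translate([1787, 406, 299]) cube([73, 1124, 18]);
translate([1903, 406, 299]) cube([73, 1124, 18]);
translate([2019, 406, 299]) cube([73, 1124, 18]);
translate([2135, 406, 299]) cube([73, 1124, 18]);
translate([2251, 406, 299]) cube([73, 1124, 18]);


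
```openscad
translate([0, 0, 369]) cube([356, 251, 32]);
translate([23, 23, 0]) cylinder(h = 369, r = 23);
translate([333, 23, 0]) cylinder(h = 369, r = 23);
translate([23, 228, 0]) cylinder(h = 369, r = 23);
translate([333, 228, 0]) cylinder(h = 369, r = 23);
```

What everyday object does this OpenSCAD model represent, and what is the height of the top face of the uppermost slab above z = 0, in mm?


A stool. The seat height is 401 mm.

A 356×251×32 slab at z = 369 on four corner cylinders — a stool. The seat top is 369 + 32 = 401 mm.


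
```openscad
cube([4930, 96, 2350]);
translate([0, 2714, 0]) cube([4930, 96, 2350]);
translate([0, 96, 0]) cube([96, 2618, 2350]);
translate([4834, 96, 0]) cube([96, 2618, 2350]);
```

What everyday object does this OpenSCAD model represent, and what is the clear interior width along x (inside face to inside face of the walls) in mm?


A house (or room) frame. The interior width is 4738 mm.

Four 2350 mm walls enclosing a rectangle with no floor or roof — a room or house frame. Outside width is 4930 mm and wall thickness is 96 mm, so the interior width is 4930 − 2 × 96 = 4738 mm.


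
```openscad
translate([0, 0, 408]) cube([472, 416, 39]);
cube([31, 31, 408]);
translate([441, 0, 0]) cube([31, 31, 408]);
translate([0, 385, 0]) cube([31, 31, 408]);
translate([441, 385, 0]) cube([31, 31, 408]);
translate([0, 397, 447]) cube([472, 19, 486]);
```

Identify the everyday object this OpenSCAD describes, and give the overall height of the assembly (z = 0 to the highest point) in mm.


A chair. The overall height is 933 mm.

A slab on four corner posts with a tall panel at the back — a chair. The seat slab sits at z = 408 with thickness 39, and the 486 mm backrest starts at the seat top, so the overall height is 408 + 39 + 486 = 933 mm.


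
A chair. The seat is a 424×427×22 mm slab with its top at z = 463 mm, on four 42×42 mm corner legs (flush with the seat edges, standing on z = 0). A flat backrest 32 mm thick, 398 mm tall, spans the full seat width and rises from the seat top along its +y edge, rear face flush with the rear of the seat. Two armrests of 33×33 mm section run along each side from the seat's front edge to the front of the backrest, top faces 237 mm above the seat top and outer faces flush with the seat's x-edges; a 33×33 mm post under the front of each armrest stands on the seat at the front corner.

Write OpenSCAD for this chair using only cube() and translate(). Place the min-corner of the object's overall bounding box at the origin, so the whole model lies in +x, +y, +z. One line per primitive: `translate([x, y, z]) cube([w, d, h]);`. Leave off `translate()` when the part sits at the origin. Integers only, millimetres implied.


translate([0, 0, 441]) cube([424, 427, 22]);
cube([42, 42, 441]);
translate([382, 0, 0]) cube([42, 42, 441]);
translate([0, 385, 0]) cube([42, 42, 441]);
translate([382, 385, 0]) cube([42, 42, 441]);
translate([0, 395, 463]) cube([424, 32, 398]);
translate([0, 0, 667]) cube([33, 395, 33]);
translate([391, 0, 667]) cube([33, 395, 33]);
translate([0, 0, 463]) cube([33, 33, 204]);
translate([391, 0, 463]) cube([33, 33, 204]);


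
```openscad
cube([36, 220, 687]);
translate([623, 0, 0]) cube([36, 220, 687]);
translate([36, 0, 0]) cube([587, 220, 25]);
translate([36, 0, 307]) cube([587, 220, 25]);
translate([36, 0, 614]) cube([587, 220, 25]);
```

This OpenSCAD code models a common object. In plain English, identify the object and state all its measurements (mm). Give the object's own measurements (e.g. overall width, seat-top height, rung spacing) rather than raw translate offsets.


An open bookshelf. Two side panels, each 36 mm thick, 220 mm deep and 687 mm tall, stand 659 mm apart (outside-to-outside). Between them sit 3 shelves, each 25 mm thick and 220 mm deep, spanning the full gap between the sides. The bottom shelf rests on the floor (its underside at z = 0) and the clear gap between one shelf's top and the next shelf's underside is 282 mm.


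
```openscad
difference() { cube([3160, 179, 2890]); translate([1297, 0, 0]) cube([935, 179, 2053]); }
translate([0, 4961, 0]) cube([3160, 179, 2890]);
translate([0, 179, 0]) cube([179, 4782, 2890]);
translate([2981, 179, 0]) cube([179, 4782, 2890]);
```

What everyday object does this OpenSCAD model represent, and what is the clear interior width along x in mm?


A single room. The interior width is 2802 mm.

Four walls enclosing a rectangle with a door in the front wall — a room. Outside width 3160 minus two 179 mm walls gives 2802 mm.


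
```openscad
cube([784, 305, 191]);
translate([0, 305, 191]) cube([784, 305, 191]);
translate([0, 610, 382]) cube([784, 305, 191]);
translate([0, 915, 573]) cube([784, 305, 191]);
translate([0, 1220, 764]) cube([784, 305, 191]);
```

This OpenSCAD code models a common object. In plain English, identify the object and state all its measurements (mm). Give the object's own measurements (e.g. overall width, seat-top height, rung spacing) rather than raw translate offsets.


A straight staircase of 5 solid steps. Each step is 784 mm wide (x), 305 mm deep (y, the going) and 191 mm tall (the rise). The first step rests on the floor; each subsequent step sits one going further in +y and one rise higher in +z, directly behind and above the previous step with no overlap.


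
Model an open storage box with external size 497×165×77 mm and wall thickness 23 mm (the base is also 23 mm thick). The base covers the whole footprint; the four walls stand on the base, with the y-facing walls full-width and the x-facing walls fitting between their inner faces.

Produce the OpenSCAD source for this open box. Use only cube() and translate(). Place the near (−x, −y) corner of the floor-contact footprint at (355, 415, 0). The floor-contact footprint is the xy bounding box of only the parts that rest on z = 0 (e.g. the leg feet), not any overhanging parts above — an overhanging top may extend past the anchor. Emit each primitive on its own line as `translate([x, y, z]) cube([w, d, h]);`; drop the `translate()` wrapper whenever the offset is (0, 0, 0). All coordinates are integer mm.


translate([355, 415, 0]) cube([497, 165, 23]);
translate([355, 415, 23]) cube([497, 23, 54]);
translate([355, 557, 23]) cube([497, 23, 54]);
translate([355, 438, 23]) cube([23, 119, 54]);
translate([829, 438, 23]) cube([23, 119, 54]);


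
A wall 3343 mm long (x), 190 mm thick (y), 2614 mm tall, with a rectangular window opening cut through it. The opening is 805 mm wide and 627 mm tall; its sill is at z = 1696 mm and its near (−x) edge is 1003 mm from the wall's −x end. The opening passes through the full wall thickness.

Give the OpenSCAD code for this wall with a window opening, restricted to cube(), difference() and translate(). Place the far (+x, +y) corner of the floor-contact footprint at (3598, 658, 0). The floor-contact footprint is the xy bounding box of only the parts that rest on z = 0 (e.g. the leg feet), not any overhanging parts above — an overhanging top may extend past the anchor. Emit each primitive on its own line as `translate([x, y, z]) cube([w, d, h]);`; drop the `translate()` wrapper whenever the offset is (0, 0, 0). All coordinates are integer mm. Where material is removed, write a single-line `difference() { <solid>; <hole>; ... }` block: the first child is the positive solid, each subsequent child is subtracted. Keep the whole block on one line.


difference() { translate([255, 468, 0]) cube([3343, 190, 2614]); translate([1258, 468, 1696]) cube([805, 190, 627]); }


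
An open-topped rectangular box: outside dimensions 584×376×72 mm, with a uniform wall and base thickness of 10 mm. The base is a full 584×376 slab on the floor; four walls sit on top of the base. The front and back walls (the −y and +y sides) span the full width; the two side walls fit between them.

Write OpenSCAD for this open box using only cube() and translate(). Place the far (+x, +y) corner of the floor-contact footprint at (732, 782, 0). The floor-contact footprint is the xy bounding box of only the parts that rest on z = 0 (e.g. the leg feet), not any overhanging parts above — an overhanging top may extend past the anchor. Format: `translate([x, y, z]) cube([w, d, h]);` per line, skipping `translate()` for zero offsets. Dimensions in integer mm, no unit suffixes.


translate([148, 406, 0]) cube([584, 376, 10]);
translate([148, 406, 10]) cube([584, 10, 62]);
translate([148, 772, 10]) cube([584, 10, 62]);
translate([148, 416, 10]) cube([10, 356, 62]);
translate([722, 416, 10]) cube([10, 356, 62]);


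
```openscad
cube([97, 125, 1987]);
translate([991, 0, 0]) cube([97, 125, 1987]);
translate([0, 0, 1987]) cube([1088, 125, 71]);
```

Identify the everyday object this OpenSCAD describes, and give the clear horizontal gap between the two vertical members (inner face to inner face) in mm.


A door frame. The clear opening width is 894 mm.

Two 1987 mm tall posts with a header on top — a door frame. The left jamb is 97 mm wide at x = 0; the right jamb starts at x = 991. The clear opening is 991 − 97 = 894 mm.


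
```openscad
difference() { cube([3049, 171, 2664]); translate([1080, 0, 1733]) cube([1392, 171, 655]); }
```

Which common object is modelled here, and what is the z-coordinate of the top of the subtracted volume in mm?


A wall with a window opening. The window head height is 2388 mm.

A wall with a rectangular opening subtracted — a window. Sill at z = 1733, opening 655 mm tall, so the head is at 1733 + 655 = 2388 mm.


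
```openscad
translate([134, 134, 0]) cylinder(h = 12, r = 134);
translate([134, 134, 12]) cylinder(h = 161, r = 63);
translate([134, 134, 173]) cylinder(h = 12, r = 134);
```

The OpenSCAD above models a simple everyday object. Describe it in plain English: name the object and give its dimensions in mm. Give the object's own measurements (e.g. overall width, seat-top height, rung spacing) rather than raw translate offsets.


A spool: two coaxial disc flanges of radius 134 mm and thickness 12 mm, joined by a core cylinder of radius 63 mm and height 161 mm. The lower flange rests on z = 0 and the three cylinders share a vertical axis.


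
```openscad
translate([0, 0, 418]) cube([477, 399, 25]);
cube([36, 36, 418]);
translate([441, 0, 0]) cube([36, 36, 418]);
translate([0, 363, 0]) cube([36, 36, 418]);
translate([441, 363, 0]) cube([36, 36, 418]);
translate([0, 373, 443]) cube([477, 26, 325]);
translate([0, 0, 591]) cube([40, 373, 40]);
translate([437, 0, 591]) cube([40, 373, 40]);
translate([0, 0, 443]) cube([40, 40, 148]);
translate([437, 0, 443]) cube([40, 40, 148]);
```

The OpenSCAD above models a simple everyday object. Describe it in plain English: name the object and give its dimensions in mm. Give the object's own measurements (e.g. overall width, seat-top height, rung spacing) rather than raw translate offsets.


A chair. The seat is a 477×399×25 mm slab with its top at z = 443 mm, on four 36×36 mm corner legs (flush with the seat edges, standing on z = 0). A flat backrest 26 mm thick, 325 mm tall, spans the full seat width and rises from the seat top along its +y edge, rear face flush with the rear of the seat. Two armrests of 40×40 mm section run along each side from the seat's front edge to the front of the backrest, top faces 188 mm above the seat top and outer faces flush with the seat's x-edges; a 40×40 mm post under the front of each armrest stands on the seat at the front corner.


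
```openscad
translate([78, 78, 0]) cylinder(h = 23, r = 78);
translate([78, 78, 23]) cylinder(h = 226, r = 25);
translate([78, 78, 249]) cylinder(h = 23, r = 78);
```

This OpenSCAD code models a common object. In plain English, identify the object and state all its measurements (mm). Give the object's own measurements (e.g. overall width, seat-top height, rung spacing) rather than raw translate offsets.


A spool: two coaxial disc flanges of radius 78 mm and thickness 23 mm, joined by a core cylinder of radius 25 mm and height 226 mm. The lower flange rests on z = 0 and the three cylinders share a vertical axis.


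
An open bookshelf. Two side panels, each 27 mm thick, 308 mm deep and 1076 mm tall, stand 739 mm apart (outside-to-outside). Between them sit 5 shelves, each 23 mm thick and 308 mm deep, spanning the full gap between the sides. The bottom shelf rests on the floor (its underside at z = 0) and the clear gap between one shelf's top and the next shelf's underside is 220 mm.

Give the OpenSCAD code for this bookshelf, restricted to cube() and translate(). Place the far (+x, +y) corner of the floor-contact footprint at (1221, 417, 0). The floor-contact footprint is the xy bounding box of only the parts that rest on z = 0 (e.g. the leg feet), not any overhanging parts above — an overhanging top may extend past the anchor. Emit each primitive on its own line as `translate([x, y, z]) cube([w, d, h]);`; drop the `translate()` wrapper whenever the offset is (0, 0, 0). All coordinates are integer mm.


translate([482, 109, 0]) cube([27, 308, 1076]);
translate([1194, 109, 0]) cube([27, 308, 1076]);
translate([509, 109, 0]) cube([685, 308, 23]);
translate([509, 109, 243]) cube([685, 308, 23]);
translate([509, 109, 486]) cube([685, 308, 23]);
translate([509, 109, 729]) cube([685, 308, 23]);
translate([509, 109, 972]) cube([685, 308, 23]);


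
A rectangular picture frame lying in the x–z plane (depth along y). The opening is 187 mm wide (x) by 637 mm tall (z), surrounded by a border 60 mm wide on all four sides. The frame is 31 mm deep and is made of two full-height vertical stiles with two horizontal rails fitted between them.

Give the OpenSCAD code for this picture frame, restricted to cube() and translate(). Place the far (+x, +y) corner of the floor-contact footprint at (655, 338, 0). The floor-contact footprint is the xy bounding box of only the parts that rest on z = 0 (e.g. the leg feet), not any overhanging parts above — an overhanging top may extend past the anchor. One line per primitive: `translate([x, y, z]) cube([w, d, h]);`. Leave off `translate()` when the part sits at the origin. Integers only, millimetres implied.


translate([348, 307, 0]) cube([60, 31, 757]);
translate([595, 307, 0]) cube([60, 31, 757]);
translate([408, 307, 0]) cube([187, 31, 60]);
translate([408, 307, 697]) cube([187, 31, 60]);


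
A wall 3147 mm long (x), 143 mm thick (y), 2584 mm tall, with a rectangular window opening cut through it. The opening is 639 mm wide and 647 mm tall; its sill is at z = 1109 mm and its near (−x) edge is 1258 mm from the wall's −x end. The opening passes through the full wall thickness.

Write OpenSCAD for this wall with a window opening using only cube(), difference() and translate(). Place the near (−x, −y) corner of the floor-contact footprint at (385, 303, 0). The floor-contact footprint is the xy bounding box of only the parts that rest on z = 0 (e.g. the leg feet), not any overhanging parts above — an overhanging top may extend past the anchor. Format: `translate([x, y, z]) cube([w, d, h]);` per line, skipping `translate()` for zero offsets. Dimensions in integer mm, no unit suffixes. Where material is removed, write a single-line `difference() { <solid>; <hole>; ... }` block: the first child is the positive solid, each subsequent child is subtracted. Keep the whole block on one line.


difference() { translate([385, 303, 0]) cube([3147, 143, 2584]); translate([1643, 303, 1109]) cube([639, 143, 647]); }


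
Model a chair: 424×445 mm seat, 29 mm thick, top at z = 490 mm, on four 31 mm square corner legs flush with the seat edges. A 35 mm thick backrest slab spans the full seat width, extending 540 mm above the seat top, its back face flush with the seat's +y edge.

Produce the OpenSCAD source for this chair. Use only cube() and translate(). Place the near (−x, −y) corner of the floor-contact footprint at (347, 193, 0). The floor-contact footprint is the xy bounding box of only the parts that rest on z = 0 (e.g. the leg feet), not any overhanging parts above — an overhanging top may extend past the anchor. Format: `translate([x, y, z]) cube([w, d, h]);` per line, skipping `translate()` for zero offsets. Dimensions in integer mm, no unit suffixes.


// leg_h = 490 - 29 = 461
translate([347, 193, 461]) cube([424, 445, 29]);
translate([347, 193, 0]) cube([31, 31, 461]);
translate([740, 193, 0]) cube([31, 31, 461]);
translate([347, 607, 0]) cube([31, 31, 461]);
translate([740, 607, 0]) cube([31, 31, 461]);
translate([347, 603, 490]) cube([424, 35, 540]);
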